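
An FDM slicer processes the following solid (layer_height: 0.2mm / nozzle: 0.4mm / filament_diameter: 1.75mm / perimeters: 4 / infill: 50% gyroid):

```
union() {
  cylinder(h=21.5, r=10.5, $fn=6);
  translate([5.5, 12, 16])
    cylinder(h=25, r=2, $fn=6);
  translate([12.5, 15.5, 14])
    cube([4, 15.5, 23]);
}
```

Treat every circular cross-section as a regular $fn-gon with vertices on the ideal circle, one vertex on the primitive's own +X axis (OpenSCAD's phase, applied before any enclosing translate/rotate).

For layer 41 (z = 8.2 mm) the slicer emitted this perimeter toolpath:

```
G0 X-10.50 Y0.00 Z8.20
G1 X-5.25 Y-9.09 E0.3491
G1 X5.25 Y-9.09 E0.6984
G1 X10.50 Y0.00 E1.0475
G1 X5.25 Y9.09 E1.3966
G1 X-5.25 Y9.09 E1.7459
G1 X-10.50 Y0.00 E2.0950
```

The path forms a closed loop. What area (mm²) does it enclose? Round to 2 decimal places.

Apply the shoelace formula to the sequence of (X, Y) vertices; enclosed area = 286.33 mm².

286.33 mm²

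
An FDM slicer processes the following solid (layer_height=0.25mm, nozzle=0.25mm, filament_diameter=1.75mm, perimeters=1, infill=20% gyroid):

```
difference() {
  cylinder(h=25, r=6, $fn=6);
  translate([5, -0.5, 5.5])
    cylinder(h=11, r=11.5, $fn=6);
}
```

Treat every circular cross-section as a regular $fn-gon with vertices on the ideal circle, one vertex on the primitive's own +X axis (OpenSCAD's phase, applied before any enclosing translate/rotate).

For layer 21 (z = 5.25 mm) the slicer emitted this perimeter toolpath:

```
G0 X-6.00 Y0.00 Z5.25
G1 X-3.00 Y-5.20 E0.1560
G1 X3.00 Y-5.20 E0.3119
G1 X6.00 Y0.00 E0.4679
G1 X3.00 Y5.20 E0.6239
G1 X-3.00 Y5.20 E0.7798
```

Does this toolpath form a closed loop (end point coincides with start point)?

Start point (G0): (-6.00, 0.00). End point (last G1): the path does not return to the start — open.

no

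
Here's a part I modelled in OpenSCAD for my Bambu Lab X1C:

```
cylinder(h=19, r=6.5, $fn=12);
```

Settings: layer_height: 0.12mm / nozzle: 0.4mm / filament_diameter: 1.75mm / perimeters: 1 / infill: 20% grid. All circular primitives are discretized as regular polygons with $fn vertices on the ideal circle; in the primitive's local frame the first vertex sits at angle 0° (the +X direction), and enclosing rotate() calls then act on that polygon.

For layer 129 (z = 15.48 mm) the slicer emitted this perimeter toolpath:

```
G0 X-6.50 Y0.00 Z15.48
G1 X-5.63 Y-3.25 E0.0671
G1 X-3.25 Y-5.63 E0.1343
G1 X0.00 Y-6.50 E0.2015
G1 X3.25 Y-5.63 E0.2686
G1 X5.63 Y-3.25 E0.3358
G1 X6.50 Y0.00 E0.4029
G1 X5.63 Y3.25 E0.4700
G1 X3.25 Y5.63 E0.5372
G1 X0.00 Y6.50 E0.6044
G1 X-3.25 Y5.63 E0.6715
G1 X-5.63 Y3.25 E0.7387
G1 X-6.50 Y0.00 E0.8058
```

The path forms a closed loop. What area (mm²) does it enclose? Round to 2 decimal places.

126.77 mm²

Apply the shoelace formula to the sequence of (X, Y) vertices; enclosed area = 126.77 mm².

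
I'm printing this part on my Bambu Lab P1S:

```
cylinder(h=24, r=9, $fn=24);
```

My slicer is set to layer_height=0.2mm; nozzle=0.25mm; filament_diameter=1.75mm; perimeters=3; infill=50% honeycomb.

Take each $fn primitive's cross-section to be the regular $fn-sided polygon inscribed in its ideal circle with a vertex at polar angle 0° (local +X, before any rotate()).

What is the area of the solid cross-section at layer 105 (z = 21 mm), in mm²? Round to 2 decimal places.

At z = 21 mm: the cylinder: section is a regular 24-gon, circumradius r=9 (area = (24/2)·9.000²·sin(360°/24) = 251.57 mm²). Overall, the cross-section is a single solid region. Net area = 251.57 mm².

251.57 mm²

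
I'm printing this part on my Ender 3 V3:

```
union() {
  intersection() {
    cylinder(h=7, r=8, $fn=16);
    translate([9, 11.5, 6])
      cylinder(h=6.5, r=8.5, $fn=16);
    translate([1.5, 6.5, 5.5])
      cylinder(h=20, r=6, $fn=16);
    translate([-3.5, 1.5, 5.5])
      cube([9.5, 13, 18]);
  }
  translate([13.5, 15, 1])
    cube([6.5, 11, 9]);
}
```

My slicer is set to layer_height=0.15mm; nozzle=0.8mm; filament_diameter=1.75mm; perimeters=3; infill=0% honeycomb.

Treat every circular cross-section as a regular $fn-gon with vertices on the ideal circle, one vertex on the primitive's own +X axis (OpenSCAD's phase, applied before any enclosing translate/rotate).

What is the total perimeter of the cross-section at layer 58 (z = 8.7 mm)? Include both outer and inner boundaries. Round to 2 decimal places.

At z = 8.7 mm: the cylinder is absent (z outside [0, 7]); the r=8.5 cylinder at (9, 11.5) gives a regular 16-gon of circumradius 8.5 (constant along its height) (perimeter = 2·16·8.500·sin(180°/16) = 53.06 mm); the r=6 cylinder at (1.5, 6.5) gives a regular 16-gon of circumradius 6 (constant along its height) (perimeter = 2·16·6.000·sin(180°/16) = 37.46 mm); the 9.5×13 cube at (-3.5, 1.5) contributes its full rectangle (perimeter 45.00 mm); After intersecting: at least one operand is absent at this height, so nothing remains; the cube at (13.5, 15) is present — its section is the full 6.5×11 rectangle (perimeter 35.00 mm); Taking the union: only the 6.5×11 cube at (13.5, 15) is present, so the union is just that shape — boundary = 35.00 mm. Overall, the cross-section is a single solid region. Total boundary length (outer) = 35.00 mm.

35.00 mm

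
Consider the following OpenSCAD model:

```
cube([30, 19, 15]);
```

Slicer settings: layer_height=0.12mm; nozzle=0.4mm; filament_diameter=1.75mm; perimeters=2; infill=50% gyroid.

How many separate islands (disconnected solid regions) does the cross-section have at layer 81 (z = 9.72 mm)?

1

At z = 9.72 mm: the cube is present — its section is the full 30×19 rectangle. Overall, the cross-section is a single solid region. Island count = 1.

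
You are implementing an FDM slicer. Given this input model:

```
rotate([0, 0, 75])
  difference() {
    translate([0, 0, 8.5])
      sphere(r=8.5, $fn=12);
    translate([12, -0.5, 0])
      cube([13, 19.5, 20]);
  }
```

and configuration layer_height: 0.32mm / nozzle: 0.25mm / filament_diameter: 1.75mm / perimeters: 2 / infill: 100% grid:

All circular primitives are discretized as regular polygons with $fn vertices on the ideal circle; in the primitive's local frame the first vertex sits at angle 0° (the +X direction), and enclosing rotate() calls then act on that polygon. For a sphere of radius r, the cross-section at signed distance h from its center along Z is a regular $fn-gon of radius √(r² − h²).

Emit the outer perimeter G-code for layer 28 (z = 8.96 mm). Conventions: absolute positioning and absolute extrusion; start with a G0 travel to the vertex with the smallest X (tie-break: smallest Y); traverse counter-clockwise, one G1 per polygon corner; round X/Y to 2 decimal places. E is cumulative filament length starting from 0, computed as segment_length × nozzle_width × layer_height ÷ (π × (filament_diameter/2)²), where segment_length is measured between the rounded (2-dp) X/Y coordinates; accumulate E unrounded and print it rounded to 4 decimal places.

G0 X-8.20 Y-2.20 Z8.96
G1 X-6.00 Y-6.00 E0.1460
G1 X-2.20 Y-8.20 E0.2921
G1 X2.20 Y-8.20 E0.4384
G1 X6.00 Y-6.00 E0.5845
G1 X8.20 Y-2.20 E0.7305
G1 X8.20 Y2.20 E0.8769
G1 X6.00 Y6.00 E1.0229
G1 X2.20 Y8.20 E1.1689
G1 X-2.20 Y8.20 E1.3153
G1 X-6.00 Y6.00 E1.4613
G1 X-8.20 Y2.20 E1.6074
G1 X-8.20 Y-2.20 E1.7537

At z = 8.96 mm: the r=8.5 sphere contributes a regular 12-gon of circumradius √(8.5²−0.46²) = 8.488; the cube at (12, -0.5) is present — its section is the full 13×19.5 rectangle; After the difference (first − rest): starting from the r=8.5 sphere, the 13×19.5 cube at (12, -0.5) misses the remaining region (no effect) — 1 connected region; (rotated 75° about Z; rotation is an isometry so areas/perimeters/island counts are preserved). The outline is a single polygon with 12 vertices. Extrusion per mm of travel: 0.25 × 0.32 / (π × 0.875²) = 0.033260. Accumulating E over each segment gives final E = 1.7537.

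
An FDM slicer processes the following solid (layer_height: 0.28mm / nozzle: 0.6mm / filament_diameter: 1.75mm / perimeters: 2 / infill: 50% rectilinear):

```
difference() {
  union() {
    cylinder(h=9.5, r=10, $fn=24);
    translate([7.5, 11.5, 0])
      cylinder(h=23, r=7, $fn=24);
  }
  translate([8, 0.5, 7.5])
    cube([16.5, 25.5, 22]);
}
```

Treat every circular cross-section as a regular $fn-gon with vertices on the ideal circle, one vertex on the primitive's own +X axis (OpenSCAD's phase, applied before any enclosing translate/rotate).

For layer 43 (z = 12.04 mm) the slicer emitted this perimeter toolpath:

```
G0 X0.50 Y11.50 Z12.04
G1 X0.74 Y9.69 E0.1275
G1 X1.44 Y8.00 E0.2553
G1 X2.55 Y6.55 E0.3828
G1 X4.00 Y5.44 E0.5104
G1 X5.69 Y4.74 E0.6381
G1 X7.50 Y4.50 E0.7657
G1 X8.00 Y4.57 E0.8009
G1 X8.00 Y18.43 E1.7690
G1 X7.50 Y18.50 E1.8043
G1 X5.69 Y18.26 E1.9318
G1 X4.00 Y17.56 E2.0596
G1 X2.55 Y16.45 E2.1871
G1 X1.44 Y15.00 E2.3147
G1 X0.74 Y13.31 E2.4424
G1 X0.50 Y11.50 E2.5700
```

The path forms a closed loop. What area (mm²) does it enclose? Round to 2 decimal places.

Apply the shoelace formula to the sequence of (X, Y) vertices; enclosed area = 83.03 mm².

83.03 mm²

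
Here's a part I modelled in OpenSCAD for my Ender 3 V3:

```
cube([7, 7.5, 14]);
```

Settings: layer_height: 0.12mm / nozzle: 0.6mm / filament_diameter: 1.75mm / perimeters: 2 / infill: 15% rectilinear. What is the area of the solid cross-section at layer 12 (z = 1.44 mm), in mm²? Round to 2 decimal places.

52.50 mm²

At z = 1.44 mm: the cube is present — its section is the full 7×7.5 rectangle (area 52.50 mm²). Overall, the cross-section is a single solid region. Net area = 52.50 mm².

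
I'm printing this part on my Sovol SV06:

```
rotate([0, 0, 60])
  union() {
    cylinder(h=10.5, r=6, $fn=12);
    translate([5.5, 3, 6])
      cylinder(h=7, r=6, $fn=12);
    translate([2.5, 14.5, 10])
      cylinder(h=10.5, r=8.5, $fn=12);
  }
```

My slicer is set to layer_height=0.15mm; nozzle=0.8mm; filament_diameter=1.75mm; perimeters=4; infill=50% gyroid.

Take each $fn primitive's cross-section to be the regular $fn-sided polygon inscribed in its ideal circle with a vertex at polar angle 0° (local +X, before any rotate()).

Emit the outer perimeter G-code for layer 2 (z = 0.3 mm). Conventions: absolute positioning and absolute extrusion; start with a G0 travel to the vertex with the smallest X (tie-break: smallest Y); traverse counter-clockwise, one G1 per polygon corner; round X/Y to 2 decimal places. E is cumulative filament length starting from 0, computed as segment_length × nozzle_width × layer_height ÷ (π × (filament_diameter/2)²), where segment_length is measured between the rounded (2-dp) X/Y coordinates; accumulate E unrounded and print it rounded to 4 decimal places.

G0 X-6.00 Y0.00 Z0.30
G1 X-5.20 Y-3.00 E0.1549
G1 X-3.00 Y-5.20 E0.3101
G1 X0.00 Y-6.00 E0.4650
G1 X3.00 Y-5.20 E0.6199
G1 X5.20 Y-3.00 E0.7751
G1 X6.00 Y0.00 E0.9300
G1 X5.20 Y3.00 E1.0849
G1 X3.00 Y5.20 E1.2402
G1 X0.00 Y6.00 E1.3951
G1 X-3.00 Y5.20 E1.5500
G1 X-5.20 Y3.00 E1.7052
G1 X-6.00 Y0.00 E1.8601

At z = 0.3 mm: the r=6 cylinder contributes a regular 12-gon of circumradius 6; the cylinder at (5.5, 3) is absent (z outside [6, 13]); the cylinder at (2.5, 14.5) is absent (z outside [10, 20.5]); Taking the union: only the r=6 cylinder is present, so the union is just that shape — 1 connected region; (whole slice rotated 60° about Z — lengths, areas and connectivity unchanged). The outline is a single polygon with 12 vertices. Extrusion per mm of travel: 0.8 × 0.15 / (π × 0.875²) = 0.049890. Accumulating E over each segment gives final E = 1.8601.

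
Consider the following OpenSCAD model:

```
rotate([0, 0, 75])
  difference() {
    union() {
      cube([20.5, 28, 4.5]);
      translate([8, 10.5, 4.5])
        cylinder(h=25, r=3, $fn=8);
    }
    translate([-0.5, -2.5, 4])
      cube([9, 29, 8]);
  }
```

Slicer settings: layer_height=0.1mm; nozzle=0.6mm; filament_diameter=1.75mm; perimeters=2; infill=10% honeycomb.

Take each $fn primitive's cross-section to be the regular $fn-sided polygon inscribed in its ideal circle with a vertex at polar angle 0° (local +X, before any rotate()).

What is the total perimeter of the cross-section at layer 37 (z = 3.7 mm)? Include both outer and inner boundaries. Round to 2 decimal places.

97.00 mm

At z = 3.7 mm: the cube (footprint 20.5×28) is included at this height (perimeter 97.00 mm); the cylinder at (8, 10.5) is not intersected at this z (z outside [4.5, 29.5]); Combining (union): only the 20.5×28 cube is present, so the union is just that shape — boundary = 97.00 mm; the cube at (-0.5, -2.5) does not reach this height (z outside [4, 12]); Subtracting the remaining from the first: none of the subtracted shapes is present at this height, so the result so far is unchanged — boundary = 97.00 mm; (whole slice rotated 75° about Z — lengths, areas and connectivity unchanged). Overall, the cross-section is a single solid region. Total boundary length (outer) = 97.00 mm.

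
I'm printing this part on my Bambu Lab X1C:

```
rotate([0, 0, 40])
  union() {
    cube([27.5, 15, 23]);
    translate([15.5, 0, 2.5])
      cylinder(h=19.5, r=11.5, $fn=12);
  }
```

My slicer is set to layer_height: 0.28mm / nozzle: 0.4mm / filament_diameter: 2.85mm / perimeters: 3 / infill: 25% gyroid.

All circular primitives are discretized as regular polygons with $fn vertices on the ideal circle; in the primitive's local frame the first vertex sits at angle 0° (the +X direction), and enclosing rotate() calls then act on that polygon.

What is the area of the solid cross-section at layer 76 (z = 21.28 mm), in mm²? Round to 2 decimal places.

At z = 21.28 mm: the cube is present — its section is the full 27.5×15 rectangle (area 412.50 mm²); the r=11.5 cylinder at (15.5, 0) gives a regular 12-gon of circumradius 11.5 (constant along its height) (area = (12/2)·11.500²·sin(360°/12) = 396.75 mm²); Combining (union): the regions partially overlap — summed areas 809.25 mm² minus the doubly-counted overlap 198.38 mm² gives 610.87 mm² — area = 610.87 mm²; (whole slice rotated 40° about Z — lengths, areas and connectivity unchanged). Overall, the cross-section is a single solid region. Net area = 610.87 mm².

610.87 mm²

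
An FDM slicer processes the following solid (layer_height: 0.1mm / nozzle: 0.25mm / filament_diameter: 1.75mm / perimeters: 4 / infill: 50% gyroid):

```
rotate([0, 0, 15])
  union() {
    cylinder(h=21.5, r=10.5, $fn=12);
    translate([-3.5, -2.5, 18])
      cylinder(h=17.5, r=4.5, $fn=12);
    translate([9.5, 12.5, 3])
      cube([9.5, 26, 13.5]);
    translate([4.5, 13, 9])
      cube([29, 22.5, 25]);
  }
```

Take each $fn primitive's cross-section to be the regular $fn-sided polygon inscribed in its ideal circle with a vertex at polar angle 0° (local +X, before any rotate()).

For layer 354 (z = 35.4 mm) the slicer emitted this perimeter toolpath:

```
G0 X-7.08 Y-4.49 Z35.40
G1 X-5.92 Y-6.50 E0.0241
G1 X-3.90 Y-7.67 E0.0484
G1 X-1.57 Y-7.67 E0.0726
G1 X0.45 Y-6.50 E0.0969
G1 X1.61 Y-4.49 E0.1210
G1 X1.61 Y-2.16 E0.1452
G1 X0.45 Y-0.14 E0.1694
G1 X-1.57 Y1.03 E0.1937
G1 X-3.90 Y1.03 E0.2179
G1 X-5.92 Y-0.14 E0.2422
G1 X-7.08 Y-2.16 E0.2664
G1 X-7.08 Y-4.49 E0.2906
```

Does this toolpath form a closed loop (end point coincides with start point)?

yes

Start point (G0): (-7.08, -4.49). End point (last G1): the path returns to the start — closed.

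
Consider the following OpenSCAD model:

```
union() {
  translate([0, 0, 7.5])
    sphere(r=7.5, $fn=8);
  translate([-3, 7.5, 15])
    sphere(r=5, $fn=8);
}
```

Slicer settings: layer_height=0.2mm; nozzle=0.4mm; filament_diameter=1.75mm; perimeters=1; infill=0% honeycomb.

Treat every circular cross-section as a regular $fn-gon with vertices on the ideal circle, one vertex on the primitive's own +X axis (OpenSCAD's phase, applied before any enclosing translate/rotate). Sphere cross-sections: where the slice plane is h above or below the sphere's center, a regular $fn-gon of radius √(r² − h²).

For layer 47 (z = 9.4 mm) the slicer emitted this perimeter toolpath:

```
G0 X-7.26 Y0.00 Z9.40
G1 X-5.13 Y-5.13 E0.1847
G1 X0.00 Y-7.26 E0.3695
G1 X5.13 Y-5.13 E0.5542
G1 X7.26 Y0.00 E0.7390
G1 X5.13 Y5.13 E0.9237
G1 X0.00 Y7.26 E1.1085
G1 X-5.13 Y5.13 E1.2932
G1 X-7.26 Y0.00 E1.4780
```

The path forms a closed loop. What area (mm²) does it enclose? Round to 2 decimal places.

Apply the shoelace formula to the sequence of (X, Y) vertices; enclosed area = 148.98 mm².

148.98 mm²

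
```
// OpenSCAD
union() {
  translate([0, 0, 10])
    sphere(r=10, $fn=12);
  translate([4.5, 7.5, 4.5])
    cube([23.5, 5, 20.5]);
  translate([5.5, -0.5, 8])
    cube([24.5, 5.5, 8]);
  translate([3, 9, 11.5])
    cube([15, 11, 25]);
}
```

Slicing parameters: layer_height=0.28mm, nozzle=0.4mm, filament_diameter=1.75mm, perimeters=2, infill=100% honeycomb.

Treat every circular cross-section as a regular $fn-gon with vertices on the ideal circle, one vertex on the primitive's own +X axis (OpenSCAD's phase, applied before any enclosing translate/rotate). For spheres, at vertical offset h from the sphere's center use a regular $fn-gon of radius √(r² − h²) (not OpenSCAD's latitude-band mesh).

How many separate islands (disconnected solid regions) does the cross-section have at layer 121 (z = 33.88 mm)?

1

At z = 33.88 mm: the sphere does not reach this height (|z−center|=23.880 > r=10); the cube at (4.5, 7.5) is not intersected at this z (z outside [4.5, 25]); the cube at (5.5, -0.5) does not reach this height (z outside [8, 16]); the cube at (3, 9) (footprint 15×11) is included at this height; Taking the union: only the 15×11 cube at (3, 9) is present, so the union is just that shape — 1 connected region. Overall, the cross-section is a single solid region. Island count = 1.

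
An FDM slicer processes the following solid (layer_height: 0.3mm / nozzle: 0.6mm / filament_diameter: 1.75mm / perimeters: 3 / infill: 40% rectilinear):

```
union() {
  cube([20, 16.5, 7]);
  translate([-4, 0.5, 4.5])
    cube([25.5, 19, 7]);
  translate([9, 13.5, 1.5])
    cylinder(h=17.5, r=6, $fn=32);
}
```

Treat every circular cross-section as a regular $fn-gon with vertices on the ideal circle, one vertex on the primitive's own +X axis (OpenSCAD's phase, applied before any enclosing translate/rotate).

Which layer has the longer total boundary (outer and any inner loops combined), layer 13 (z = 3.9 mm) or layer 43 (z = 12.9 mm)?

layer 13 (z = 3.9 mm)

Layer 13 (z = 3.9): the 20×16.5 cube contributes its full rectangle (perimeter 73.00 mm); the cube at (-4, 0.5) does not reach this height (z outside [4.5, 11.5]); the cylinder at (9, 13.5): section is a regular 32-gon, circumradius r=6 (perimeter = 2·32·6.000·sin(180°/32) = 37.64 mm); Taking the union: the regions partially overlap (shared area 90.50 mm²), so the edge portions inside another operand are dropped and the merged outline is re-measured after clipping — boundary = 75.18 mm. So its perimeter = 75.18 mm. Layer 43 (z = 12.9): the cube is absent (z outside [0, 7]); the cube at (-4, 0.5) does not reach this height (z outside [4.5, 11.5]); the r=6 cylinder at (9, 13.5) contributes a regular 32-gon of circumradius 6 (perimeter = 2·32·6.000·sin(180°/32) = 37.64 mm); Merging all regions: only the r=6 cylinder at (9, 13.5) is present, so the union is just that shape — boundary = 37.64 mm. So its perimeter = 37.64 mm. Layer 13 is larger (75.18 vs 37.64 mm).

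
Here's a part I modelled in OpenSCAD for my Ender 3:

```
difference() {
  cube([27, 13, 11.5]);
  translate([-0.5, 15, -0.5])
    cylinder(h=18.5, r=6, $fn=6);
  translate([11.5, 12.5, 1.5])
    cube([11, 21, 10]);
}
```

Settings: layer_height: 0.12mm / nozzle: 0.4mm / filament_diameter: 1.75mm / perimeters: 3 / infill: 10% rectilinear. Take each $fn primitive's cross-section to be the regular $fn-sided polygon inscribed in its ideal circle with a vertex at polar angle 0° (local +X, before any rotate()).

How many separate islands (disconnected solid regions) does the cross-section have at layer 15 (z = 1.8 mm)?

1

At z = 1.8 mm: the 27×13 cube contributes its full rectangle; the cylinder at (-0.5, 15): section is a regular 6-gon, circumradius r=6; the 11×21 cube at (11.5, 12.5) contributes its full rectangle; Taking the first minus the rest: starting from the 27×13 cube, the r=6 cylinder at (-0.5, 15) partially overlaps it — only the 10.94 mm² overlap (of its 93.53 mm²) is removed, clipping the outline; the 11×21 cube at (11.5, 12.5) partially overlaps it — only the 5.50 mm² overlap (of its 231.00 mm²) is removed, clipping the outline — 1 connected region. Overall, the cross-section is a single solid region. Island count = 1.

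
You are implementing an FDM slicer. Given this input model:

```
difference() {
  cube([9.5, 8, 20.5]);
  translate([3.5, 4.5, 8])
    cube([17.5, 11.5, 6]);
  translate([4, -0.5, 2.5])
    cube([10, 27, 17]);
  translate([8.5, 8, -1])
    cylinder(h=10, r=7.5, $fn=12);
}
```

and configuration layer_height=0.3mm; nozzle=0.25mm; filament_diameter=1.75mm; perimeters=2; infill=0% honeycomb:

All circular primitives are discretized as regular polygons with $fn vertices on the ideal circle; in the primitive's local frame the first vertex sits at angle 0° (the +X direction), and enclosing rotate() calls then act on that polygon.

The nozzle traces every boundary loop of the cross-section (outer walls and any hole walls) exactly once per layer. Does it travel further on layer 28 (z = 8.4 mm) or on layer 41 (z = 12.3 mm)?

Layer 28 (z = 8.4): the 9.5×8 cube contributes its full rectangle (perimeter 35.00 mm); the cube at (3.5, 4.5) is present — its section is the full 17.5×11.5 rectangle (perimeter 58.00 mm); the 10×27 cube at (4, -0.5) contributes its full rectangle (perimeter 74.00 mm); the r=7.5 cylinder at (8.5, 8) contributes a regular 12-gon of circumradius 7.5 (perimeter = 2·12·7.500·sin(180°/12) = 46.59 mm); Subtracting the remaining from the first: starting from the 9.5×8 cube, the 17.5×11.5 cube at (3.5, 4.5) partially overlaps it — only the 21.00 mm² overlap (of its 201.25 mm²) is removed, clipping the outline; the 10×27 cube at (4, -0.5) partially overlaps it — only the 24.75 mm² overlap (of its 270.00 mm²) is removed, clipping the outline; the r=7.5 cylinder at (8.5, 8) partially overlaps it — only the 9.61 mm² overlap (of its 168.75 mm²) is removed, clipping the outline — boundary = 21.96 mm. So its perimeter = 21.96 mm. Layer 41 (z = 12.3): the cube is present — its section is the full 9.5×8 rectangle (perimeter 35.00 mm); the 17.5×11.5 cube at (3.5, 4.5) contributes its full rectangle (perimeter 58.00 mm); the cube at (4, -0.5) is present — its section is the full 10×27 rectangle (perimeter 74.00 mm); the cylinder at (8.5, 8) is absent (z outside [-1, 9]); After the difference (first − rest): starting from the 9.5×8 cube, the 17.5×11.5 cube at (3.5, 4.5) partially overlaps it — only the 21.00 mm² overlap (of its 201.25 mm²) is removed, clipping the outline; the 10×27 cube at (4, -0.5) partially overlaps it — only the 24.75 mm² overlap (of its 270.00 mm²) is removed, clipping the outline — boundary = 24.00 mm. So its perimeter = 24.00 mm. Layer 41 is larger (24.00 vs 21.96 mm).

layer 41 (z = 12.3 mm)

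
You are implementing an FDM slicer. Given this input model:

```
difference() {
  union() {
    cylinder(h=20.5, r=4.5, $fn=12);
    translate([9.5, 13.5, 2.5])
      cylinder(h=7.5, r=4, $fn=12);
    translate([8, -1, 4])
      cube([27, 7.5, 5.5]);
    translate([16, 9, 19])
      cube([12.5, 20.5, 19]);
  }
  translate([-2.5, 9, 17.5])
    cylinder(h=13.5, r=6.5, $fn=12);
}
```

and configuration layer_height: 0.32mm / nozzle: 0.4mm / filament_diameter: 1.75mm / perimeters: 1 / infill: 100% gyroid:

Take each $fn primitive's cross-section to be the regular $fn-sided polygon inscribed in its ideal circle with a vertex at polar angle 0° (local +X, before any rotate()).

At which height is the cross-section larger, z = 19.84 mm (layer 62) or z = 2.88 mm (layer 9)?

Layer 62 (z = 19.84): the r=4.5 cylinder contributes a regular 12-gon of circumradius 4.5 (area = (12/2)·4.500²·sin(360°/12) = 60.75 mm²); the cylinder at (9.5, 13.5) does not reach this height (z outside [2.5, 10]); the cube at (8, -1) is not intersected at this z (z outside [4, 9.5]); the cube at (16, 9) (footprint 12.5×20.5) is included at this height (area 256.25 mm²); Merging all regions: the 2 present regions are separate (no shared area or edge), so areas and boundary lengths simply add and each stays a separate island — area = 317.00 mm²; the cylinder at (-2.5, 9): section is a regular 12-gon, circumradius r=6.5 (area = (12/2)·6.500²·sin(360°/12) = 126.75 mm²); Taking the first minus the rest: starting from that combined region (317.00 mm²), the r=6.5 cylinder at (-2.5, 9) partially overlaps it — only the 5.01 mm² overlap (of its 126.75 mm²) is removed, clipping the outline — area = 311.99 mm². So its area = 311.99 mm². Layer 9 (z = 2.88): the r=4.5 cylinder contributes a regular 12-gon of circumradius 4.5 (area = (12/2)·4.500²·sin(360°/12) = 60.75 mm²); the r=4 cylinder at (9.5, 13.5) contributes a regular 12-gon of circumradius 4 (area = (12/2)·4.000²·sin(360°/12) = 48.00 mm²); the cube at (8, -1) does not reach this height (z outside [4, 9.5]); the cube at (16, 9) is absent (z outside [19, 38]); Combining (union): the 2 present regions are separate (no shared area or edge), so areas and boundary lengths simply add and each stays a separate island — area = 108.75 mm²; the cylinder at (-2.5, 9) does not reach this height (z outside [17.5, 31]); After the difference (first − rest): none of the subtracted shapes is present at this height, so the result so far is unchanged — area = 108.75 mm². So its area = 108.75 mm². Layer 62 is larger (311.99 vs 108.75 mm²).

layer 62 (z = 19.84 mm)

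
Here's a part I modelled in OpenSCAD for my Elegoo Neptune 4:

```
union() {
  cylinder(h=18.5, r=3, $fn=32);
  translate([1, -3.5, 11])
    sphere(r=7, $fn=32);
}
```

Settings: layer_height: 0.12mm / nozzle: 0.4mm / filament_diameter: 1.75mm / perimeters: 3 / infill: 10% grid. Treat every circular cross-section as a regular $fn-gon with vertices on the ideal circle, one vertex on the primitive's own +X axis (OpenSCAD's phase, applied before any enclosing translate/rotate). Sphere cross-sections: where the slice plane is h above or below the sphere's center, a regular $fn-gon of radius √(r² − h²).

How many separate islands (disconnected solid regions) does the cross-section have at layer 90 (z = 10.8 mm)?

At z = 10.8 mm: the r=3 cylinder contributes a regular 32-gon of circumradius 3; the sphere at (1, -3.5): section is a regular 32-gon, circumradius = √(r²−h²) = √(7²−0.2²) = 6.997; Combining (union): the r=3 cylinder lies entirely inside the r=7 sphere at (1, -3.5), so the union is just the r=7 sphere at (1, -3.5) — 1 connected region. Overall, the cross-section is a single solid region. Island count = 1.

1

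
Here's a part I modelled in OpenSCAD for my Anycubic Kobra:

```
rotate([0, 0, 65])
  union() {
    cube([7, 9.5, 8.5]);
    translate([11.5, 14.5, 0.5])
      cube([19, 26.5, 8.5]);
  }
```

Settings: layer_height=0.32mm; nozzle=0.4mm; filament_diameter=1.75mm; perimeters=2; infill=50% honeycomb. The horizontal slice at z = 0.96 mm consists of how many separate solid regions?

2

At z = 0.96 mm: the cube is present — its section is the full 7×9.5 rectangle; the cube at (11.5, 14.5) (footprint 19×26.5) is included at this height; Taking the union: the 2 present regions are separate (no shared area or edge), so areas and boundary lengths simply add and each stays a separate island — 2 connected regions; (rotated 65° about Z; rotation is an isometry so areas/perimeters/island counts are preserved). The result has 2 disconnected regions.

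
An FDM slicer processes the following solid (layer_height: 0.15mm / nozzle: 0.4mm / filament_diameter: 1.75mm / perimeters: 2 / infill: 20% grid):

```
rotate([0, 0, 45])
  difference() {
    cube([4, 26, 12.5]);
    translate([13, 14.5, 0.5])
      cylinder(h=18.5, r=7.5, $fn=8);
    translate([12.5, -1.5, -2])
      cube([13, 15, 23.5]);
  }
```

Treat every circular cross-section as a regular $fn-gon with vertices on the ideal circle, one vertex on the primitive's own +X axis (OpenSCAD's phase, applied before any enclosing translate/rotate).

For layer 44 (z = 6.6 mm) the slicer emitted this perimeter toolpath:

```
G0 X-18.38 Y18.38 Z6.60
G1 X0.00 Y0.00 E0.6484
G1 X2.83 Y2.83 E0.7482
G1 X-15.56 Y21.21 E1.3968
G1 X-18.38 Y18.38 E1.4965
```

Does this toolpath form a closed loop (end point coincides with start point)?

Start point (G0): (-18.38, 18.38). End point (last G1): the path returns to the start — closed.

yes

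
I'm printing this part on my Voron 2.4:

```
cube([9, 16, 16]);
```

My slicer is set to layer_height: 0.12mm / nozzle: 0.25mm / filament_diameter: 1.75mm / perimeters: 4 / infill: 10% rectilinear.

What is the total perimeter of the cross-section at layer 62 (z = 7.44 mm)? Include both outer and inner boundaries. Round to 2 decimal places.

50.00 mm

At z = 7.44 mm: the 9×16 cube contributes its full rectangle (perimeter 50.00 mm). Overall, the cross-section is a single solid region. Total boundary length (outer) = 50.00 mm.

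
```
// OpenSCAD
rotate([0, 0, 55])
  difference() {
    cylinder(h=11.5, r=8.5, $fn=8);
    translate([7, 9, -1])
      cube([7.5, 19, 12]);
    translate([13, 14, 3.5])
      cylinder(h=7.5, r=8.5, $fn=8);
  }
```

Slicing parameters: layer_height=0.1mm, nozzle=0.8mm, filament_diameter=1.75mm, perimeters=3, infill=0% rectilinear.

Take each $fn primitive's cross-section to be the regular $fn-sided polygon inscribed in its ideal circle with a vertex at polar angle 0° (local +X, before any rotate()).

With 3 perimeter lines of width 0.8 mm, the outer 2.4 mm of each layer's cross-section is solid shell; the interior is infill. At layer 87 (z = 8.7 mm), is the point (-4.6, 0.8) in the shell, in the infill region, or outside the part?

infill

At z = 8.7 mm: the r=8.5 cylinder gives a regular 8-gon of circumradius 8.5 (constant along its height); the cube at (7, 9) (footprint 7.5×19) is included at this height; the r=8.5 cylinder at (13, 14) gives a regular 8-gon of circumradius 8.5 (constant along its height); After the difference (first − rest): starting from the r=8.5 cylinder, the 7.5×19 cube at (7, 9) misses the remaining region (no effect); the r=8.5 cylinder at (13, 14) misses the remaining region (no effect) — 1 connected region; (whole slice rotated 55° about Z — lengths, areas and connectivity unchanged). Overall, the cross-section is a single solid region. Undo the 55° rotation: the query point maps to (-1.983, 4.227) in the un-rotated model frame. The nearest boundary edge runs (-6.01, 6.01)→(0.00, 8.50); distance from the point to it = 3.19 mm. The point is inside the cross-section and 3.19 mm from the nearest boundary — more than the 2.4 mm shell width (3 × 0.8), so it's in the infill interior.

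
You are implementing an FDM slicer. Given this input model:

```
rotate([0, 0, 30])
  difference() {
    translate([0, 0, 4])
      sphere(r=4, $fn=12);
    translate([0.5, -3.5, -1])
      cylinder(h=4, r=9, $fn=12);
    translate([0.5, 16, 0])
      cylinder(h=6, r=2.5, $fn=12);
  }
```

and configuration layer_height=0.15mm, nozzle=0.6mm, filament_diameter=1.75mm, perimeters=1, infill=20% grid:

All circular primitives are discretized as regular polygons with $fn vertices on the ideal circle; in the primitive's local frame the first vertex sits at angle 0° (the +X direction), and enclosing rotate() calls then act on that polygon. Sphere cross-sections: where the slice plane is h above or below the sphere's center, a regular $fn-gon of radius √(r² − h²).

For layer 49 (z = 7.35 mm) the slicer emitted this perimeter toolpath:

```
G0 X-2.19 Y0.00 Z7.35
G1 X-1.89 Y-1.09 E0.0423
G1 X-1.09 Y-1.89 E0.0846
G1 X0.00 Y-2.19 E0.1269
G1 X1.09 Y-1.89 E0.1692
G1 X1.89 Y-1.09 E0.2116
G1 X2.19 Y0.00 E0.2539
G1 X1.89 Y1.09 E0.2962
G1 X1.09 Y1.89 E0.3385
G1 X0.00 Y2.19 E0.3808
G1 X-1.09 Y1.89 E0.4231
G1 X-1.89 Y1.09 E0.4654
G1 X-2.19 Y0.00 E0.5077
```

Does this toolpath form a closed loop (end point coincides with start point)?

Start point (G0): (-2.19, 0.00). End point (last G1): the path returns to the start — closed.

yes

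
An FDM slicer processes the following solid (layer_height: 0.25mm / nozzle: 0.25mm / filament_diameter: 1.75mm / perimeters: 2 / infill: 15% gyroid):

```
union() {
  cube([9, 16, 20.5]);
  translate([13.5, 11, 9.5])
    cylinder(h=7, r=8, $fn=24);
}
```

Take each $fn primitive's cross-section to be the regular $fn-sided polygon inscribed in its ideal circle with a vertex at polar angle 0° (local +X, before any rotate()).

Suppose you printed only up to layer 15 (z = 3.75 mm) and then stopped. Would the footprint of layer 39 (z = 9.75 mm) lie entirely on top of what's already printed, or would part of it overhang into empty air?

Compare the two slices. At z = 3.75: the 9×16 cube contributes its full rectangle (area 144.00 mm²); the cylinder at (13.5, 11) is absent (z outside [9.5, 16.5]); Combining (union): only the 9×16 cube is present, so the union is just that shape — area = 144.00 mm². At z = 9.75: the cube is present — its section is the full 9×16 rectangle (area 144.00 mm²); the cylinder at (13.5, 11): section is a regular 24-gon, circumradius r=8 (area = (24/2)·8.000²·sin(360°/24) = 198.77 mm²); Combining (union): the regions partially overlap — summed areas 342.77 mm² minus the doubly-counted overlap 30.37 mm² gives 312.40 mm² — area = 312.40 mm². Checking containment: at z = 9.75 the cross-section extends beyond the z = 3.75 cross-section by about 168.40 mm².

part overhangs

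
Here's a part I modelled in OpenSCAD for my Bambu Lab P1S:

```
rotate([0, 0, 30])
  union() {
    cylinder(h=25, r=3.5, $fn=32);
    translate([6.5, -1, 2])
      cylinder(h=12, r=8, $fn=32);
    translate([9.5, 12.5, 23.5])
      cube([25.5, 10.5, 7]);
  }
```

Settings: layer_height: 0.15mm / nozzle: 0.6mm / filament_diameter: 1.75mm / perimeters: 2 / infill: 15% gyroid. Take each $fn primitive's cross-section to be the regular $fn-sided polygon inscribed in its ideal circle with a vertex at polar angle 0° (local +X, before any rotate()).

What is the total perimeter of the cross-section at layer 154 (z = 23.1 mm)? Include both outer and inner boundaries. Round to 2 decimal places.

21.96 mm

At z = 23.1 mm: the r=3.5 cylinder contributes a regular 32-gon of circumradius 3.5 (perimeter = 2·32·3.500·sin(180°/32) = 21.96 mm); the cylinder at (6.5, -1) does not reach this height (z outside [2, 14]); the cube at (9.5, 12.5) does not reach this height (z outside [23.5, 30.5]); Merging all regions: only the r=3.5 cylinder is present, so the union is just that shape — boundary = 21.96 mm; (whole slice rotated 30° about Z — lengths, areas and connectivity unchanged). Overall, the cross-section is a single solid region. Total boundary length (outer) = 21.96 mm.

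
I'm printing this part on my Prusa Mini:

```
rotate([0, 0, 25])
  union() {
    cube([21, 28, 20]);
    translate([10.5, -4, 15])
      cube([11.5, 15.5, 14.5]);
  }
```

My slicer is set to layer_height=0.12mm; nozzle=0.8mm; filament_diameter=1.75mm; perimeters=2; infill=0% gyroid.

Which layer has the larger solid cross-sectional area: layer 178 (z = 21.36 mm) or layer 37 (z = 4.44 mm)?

layer 37 (z = 4.44 mm)

Layer 178 (z = 21.36): the cube is absent (z outside [0, 20]); the cube at (10.5, -4) is present — its section is the full 11.5×15.5 rectangle (area 178.25 mm²); Combining (union): only the 11.5×15.5 cube at (10.5, -4) is present, so the union is just that shape — area = 178.25 mm²; (rotated 25° about Z; rotation is an isometry so areas/perimeters/island counts are preserved). So its area = 178.25 mm². Layer 37 (z = 4.44): the cube is present — its section is the full 21×28 rectangle (area 588.00 mm²); the cube at (10.5, -4) does not reach this height (z outside [15, 29.5]); Taking the union: only the 21×28 cube is present, so the union is just that shape — area = 588.00 mm²; (whole slice rotated 25° about Z — lengths, areas and connectivity unchanged). So its area = 588.00 mm². Layer 37 is larger (588.00 vs 178.25 mm²).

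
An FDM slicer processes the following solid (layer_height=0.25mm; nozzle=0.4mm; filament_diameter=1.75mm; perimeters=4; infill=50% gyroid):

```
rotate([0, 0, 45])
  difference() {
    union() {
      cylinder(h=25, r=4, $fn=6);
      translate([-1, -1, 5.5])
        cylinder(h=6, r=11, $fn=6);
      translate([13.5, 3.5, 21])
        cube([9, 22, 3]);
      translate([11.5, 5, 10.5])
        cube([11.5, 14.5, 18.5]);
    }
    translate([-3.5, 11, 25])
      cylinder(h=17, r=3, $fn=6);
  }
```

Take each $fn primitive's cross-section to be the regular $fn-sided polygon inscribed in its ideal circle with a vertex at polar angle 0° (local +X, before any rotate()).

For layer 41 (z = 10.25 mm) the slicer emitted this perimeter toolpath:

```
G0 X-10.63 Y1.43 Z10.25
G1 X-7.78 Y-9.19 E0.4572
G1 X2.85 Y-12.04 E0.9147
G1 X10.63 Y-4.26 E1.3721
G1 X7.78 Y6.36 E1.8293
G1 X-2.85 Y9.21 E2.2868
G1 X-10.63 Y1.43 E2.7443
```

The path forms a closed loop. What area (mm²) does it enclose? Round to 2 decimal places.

314.44 mm²

Apply the shoelace formula to the sequence of (X, Y) vertices; enclosed area = 314.44 mm².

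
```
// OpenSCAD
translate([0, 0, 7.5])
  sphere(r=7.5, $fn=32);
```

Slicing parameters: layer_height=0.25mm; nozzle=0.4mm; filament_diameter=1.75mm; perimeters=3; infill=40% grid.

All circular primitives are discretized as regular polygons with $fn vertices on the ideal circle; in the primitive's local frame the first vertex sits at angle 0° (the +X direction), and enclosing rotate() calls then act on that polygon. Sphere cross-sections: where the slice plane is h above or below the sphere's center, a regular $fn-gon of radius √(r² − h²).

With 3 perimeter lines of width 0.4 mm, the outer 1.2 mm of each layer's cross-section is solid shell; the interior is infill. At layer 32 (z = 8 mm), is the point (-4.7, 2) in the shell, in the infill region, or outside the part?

At z = 8 mm: the r=7.5 sphere contributes a regular 32-gon of circumradius √(7.5²−0.5²) = 7.483. Overall, the cross-section is a single solid region. The nearest boundary edge runs (-6.22, 4.16)→(-6.91, 2.86); distance from the point to it = 2.36 mm. The point is inside the cross-section and 2.36 mm from the nearest boundary — more than the 1.2 mm shell width (3 × 0.4), so it's in the infill interior.

infill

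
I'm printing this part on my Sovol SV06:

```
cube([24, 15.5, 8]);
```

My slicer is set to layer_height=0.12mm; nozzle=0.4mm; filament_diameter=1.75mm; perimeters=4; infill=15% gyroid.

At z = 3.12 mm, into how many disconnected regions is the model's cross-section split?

1

At z = 3.12 mm: the cube is present — its section is the full 24×15.5 rectangle. The result has 1 disconnected region.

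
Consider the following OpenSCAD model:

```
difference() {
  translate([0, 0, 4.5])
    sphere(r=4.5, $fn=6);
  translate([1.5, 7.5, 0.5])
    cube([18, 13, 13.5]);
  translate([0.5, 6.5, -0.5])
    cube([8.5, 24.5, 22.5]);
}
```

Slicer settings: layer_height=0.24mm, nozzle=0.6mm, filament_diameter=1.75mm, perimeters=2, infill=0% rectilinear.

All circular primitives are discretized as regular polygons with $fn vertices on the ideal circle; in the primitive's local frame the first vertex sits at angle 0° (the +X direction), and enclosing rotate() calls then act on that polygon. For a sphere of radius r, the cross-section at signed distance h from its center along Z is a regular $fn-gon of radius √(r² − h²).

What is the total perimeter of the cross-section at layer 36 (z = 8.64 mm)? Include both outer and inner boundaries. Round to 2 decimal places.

At z = 8.64 mm: the r=4.5 sphere contributes a regular 6-gon of circumradius √(4.5²−4.14²) = 1.764 (perimeter = 2·6·1.764·sin(180°/6) = 10.58 mm); the cube at (1.5, 7.5) (footprint 18×13) is included at this height (perimeter 62.00 mm); the 8.5×24.5 cube at (0.5, 6.5) contributes its full rectangle (perimeter 66.00 mm); Subtracting the remaining from the first: starting from the r=4.5 sphere, the 18×13 cube at (1.5, 7.5) misses the remaining region (no effect); the 8.5×24.5 cube at (0.5, 6.5) misses the remaining region (no effect) — boundary = 10.58 mm. Overall, the cross-section is a single solid region. Total boundary length (outer) = 10.58 mm.

10.58 mm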